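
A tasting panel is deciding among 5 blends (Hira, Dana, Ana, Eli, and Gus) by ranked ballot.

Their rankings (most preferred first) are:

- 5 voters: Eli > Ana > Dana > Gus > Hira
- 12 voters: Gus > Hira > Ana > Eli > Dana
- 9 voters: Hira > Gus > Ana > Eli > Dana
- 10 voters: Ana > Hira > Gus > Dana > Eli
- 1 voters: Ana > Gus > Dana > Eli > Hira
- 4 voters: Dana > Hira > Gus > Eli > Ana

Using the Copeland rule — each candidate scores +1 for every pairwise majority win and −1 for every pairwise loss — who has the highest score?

Pairwise results:
  Hira vs Dana: Hira wins 31–10.
  Hira vs Ana: Hira wins 25–16.
  Hira vs Eli: Hira wins 35–6.
  Hira vs Gus: Hira wins 23–18.
  Dana vs Ana: Ana wins 37–4.
  Dana vs Eli: Eli wins 26–15.
  Dana vs Gus: Gus wins 32–9.
  Ana vs Eli: Ana wins 32–9.
  Ana vs Gus: Gus wins 25–16.
  Eli vs Gus: Gus wins 36–5.
Copeland scores (wins − losses):
  Hira: 4 − 0 = 4
  Dana: 0 − 4 = -4
  Ana: 2 − 2 = 0
  Eli: 1 − 3 = -2
  Gus: 3 − 1 = 2
Hira has the best Copeland score.

Hira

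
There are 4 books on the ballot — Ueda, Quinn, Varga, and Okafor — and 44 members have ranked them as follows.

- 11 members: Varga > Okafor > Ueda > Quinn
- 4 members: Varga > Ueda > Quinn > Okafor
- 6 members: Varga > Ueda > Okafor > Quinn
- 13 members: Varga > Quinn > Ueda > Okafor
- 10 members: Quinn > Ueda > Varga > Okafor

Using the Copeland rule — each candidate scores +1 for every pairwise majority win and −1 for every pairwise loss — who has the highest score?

Pairwise results:
  Ueda vs Quinn: Quinn wins 23–21.
  Ueda vs Varga: Varga wins 34–10.
  Ueda vs Okafor: Ueda wins 33–11.
  Quinn vs Varga: Varga wins 34–10.
  Quinn vs Okafor: Quinn wins 27–17.
  Varga vs Okafor: Varga wins 44–0.
Copeland scores (wins − losses):
  Ueda: 1 − 2 = -1
  Quinn: 2 − 1 = 1
  Varga: 3 − 0 = 3
  Okafor: 0 − 3 = -3
Varga has the best Copeland score.

Varga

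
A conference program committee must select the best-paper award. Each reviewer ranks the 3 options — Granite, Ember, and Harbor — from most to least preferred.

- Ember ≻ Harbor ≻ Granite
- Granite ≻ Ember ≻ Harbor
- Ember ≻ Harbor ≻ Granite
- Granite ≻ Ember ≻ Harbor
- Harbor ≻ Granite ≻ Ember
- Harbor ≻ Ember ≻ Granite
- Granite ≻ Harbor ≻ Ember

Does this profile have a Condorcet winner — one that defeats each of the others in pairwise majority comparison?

Head-to-head results (7 voters total):
Granite vs Ember: Granite wins 4–3.
Granite vs Harbor: Harbor wins 4–3.
Ember vs Harbor: Ember wins 4–3.
No candidate beats all others: Granite beats Ember beats Harbor beats Granite, a majority cycle.

No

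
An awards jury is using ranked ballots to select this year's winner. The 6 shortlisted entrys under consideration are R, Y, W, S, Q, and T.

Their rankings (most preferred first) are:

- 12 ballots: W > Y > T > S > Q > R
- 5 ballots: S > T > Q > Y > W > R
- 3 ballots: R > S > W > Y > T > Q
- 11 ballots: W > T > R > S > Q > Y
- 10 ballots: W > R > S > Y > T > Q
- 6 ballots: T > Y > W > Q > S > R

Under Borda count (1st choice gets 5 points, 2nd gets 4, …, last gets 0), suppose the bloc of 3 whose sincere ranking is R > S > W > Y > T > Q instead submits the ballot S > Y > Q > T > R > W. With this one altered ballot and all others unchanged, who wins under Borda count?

W

Borda totals with the altered ballot: R 76, Y 114, W 188, S 122, Q 59, T 146.
The winner is unchanged: still W.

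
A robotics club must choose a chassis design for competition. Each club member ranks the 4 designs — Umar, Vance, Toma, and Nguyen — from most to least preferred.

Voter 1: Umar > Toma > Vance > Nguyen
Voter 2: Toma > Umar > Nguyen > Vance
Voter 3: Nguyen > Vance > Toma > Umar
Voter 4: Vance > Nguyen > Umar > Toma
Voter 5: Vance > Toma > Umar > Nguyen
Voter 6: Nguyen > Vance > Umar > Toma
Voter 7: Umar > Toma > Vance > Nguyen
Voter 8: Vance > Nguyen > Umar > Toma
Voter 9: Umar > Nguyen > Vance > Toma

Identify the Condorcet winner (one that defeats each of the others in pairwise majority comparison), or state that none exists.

Head-to-head results (9 voters total):
Umar vs Vance: Vance wins 5–4.
Umar vs Toma: Umar wins 6–3.
Umar vs Nguyen: Umar wins 5–4.
Vance vs Toma: Vance wins 6–3.
Vance vs Nguyen: Vance wins 5–4.
Toma vs Nguyen: Nguyen wins 5–4.
Vance beats each rival — Umar (5–4), Toma (6–3), Nguyen (5–4) — so Vance is the Condorcet winner.

Vance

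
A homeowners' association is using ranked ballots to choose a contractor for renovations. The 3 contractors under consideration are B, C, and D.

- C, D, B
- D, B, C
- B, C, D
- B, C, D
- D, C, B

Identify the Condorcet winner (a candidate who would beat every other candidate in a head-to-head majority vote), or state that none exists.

Head-to-head results (5 voters total):
B vs C: B wins 3–2.
B vs D: D wins 3–2.
C vs D: C wins 3–2.
No candidate beats all others: B beats C beats D beats B, a majority cycle.

None — there is no Condorcet winner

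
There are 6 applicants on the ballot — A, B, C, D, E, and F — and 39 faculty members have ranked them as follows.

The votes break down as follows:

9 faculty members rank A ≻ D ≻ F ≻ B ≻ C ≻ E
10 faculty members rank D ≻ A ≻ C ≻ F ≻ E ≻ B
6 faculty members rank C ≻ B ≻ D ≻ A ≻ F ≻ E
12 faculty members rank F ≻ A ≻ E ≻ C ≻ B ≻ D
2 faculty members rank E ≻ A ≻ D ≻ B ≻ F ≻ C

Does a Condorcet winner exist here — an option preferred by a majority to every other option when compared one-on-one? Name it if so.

Head-to-head results (39 voters total):
A vs B: A wins 33–6.
A vs C: A wins 33–6.
A vs D: A wins 23–16.
A vs E: A wins 37–2.
A vs F: A wins 27–12.
B vs C: C wins 28–11.
B vs D: D wins 21–18.
B vs E: E wins 24–15.
B vs F: F wins 31–8.
C vs D: D wins 21–18.
C vs E: C wins 25–14.
C vs F: F wins 23–16.
D vs E: D wins 25–14.
D vs F: D wins 27–12.
E vs F: F wins 37–2.
A beats each rival — B (33–6), C (33–6), D (23–16), E (37–2), F (27–12) — so A is the Condorcet winner.

A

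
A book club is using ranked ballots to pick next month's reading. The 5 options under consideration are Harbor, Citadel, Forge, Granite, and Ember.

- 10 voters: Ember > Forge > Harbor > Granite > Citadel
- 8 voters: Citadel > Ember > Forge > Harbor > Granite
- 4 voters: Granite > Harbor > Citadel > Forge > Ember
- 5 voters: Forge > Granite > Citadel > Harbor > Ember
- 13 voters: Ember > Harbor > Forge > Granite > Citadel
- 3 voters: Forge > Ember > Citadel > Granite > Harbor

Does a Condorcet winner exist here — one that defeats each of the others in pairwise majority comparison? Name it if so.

Ember

Head-to-head results (43 voters total):
Harbor vs Citadel: Harbor wins 27–16.
Harbor vs Forge: Forge wins 26–17.
Harbor vs Granite: Harbor wins 31–12.
Harbor vs Ember: Ember wins 34–9.
Citadel vs Forge: Forge wins 31–12.
Citadel vs Granite: Granite wins 32–11.
Citadel vs Ember: Ember wins 26–17.
Forge vs Granite: Forge wins 39–4.
Forge vs Ember: Ember wins 31–12.
Granite vs Ember: Ember wins 34–9.
Ember beats each rival — Harbor (34–9), Citadel (26–17), Forge (31–12), Granite (34–9) — so Ember is the Condorcet winner.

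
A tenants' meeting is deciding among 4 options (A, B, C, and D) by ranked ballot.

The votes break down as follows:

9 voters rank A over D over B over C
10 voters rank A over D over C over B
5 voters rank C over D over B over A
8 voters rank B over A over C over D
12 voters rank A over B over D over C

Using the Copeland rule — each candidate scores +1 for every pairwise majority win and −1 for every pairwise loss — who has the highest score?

A

Pairwise results:
  A vs B: A wins 31–13.
  A vs C: A wins 39–5.
  A vs D: A wins 39–5.
  B vs C: B wins 29–15.
  B vs D: D wins 24–20.
  C vs D: D wins 31–13.
Copeland scores (wins − losses):
  A: 3 − 0 = 3
  B: 1 − 2 = -1
  C: 0 − 3 = -3
  D: 2 − 1 = 1
A has the best Copeland score.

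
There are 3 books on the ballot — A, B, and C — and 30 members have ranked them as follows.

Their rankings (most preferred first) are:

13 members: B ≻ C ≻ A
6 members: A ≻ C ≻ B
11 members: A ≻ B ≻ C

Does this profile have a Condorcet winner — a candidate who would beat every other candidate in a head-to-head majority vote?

Yes

Head-to-head results (30 voters total):
A vs B: A wins 17–13.
A vs C: A wins 17–13.
B vs C: B wins 24–6.
A beats each rival — B (17–13), C (17–13) — so A is the Condorcet winner.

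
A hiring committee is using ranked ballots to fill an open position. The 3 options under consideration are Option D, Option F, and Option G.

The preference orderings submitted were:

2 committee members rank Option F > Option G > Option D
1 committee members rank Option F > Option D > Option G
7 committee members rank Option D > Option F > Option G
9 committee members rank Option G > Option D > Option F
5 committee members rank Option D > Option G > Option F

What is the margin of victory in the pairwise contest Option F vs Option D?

18

Ballots ranking Option F above Option D: 2+1 = 3.
Ballots ranking Option D above Option F: 7+9+5 = 21.
Option D wins 21–3, a margin of 18.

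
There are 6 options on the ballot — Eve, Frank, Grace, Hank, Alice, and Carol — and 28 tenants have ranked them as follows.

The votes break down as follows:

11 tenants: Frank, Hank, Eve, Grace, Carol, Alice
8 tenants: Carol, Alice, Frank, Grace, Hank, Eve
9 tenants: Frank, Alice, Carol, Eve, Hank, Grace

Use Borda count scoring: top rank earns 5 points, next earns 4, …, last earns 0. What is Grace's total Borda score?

38

Borda scores:
  Eve: 11·3 + 8·0 + 9·2 = 51
  Frank: 11·5 + 8·3 + 9·5 = 124
  Grace: 11·2 + 8·2 + 9·0 = 38
  Hank: 11·4 + 8·1 + 9·1 = 61
  Alice: 11·0 + 8·4 + 9·4 = 68
  Carol: 11·1 + 8·5 + 9·3 = 78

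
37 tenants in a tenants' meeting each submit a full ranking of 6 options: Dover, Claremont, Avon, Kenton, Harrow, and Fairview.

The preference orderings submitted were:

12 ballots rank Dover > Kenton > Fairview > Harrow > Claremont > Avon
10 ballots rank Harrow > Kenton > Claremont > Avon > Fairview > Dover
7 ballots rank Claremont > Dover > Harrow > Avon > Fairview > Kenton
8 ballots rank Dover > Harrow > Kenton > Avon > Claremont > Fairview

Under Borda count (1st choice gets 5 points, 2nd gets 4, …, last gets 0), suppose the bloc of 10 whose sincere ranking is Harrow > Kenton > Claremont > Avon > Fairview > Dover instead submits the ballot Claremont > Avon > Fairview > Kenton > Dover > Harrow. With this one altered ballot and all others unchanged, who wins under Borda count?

Dover

Borda totals with the altered ballot: Dover 138, Claremont 105, Avon 70, Kenton 92, Harrow 77, Fairview 73.
The winner is unchanged: still Dover.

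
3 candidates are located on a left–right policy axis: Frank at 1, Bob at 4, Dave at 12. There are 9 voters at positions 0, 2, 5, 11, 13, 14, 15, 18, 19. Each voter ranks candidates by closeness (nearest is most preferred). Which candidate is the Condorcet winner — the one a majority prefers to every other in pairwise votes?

With single-peaked preferences on a line, the Condorcet winner is the candidate closest to the median voter.
The median voter (position 13) is closest to Dave at 12.
Check: Dave vs Frank — voters closer to Dave: 6 of 9.

Dave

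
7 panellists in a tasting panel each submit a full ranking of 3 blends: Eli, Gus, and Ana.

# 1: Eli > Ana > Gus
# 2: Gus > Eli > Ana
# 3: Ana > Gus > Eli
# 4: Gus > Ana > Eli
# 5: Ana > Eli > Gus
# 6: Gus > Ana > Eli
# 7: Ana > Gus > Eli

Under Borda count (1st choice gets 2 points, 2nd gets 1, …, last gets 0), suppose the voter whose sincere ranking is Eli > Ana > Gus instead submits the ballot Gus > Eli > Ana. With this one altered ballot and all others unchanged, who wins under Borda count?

Borda totals with the altered ballot: Eli 3, Gus 10, Ana 8.
The switch changes the winner from Ana to Gus.

Gus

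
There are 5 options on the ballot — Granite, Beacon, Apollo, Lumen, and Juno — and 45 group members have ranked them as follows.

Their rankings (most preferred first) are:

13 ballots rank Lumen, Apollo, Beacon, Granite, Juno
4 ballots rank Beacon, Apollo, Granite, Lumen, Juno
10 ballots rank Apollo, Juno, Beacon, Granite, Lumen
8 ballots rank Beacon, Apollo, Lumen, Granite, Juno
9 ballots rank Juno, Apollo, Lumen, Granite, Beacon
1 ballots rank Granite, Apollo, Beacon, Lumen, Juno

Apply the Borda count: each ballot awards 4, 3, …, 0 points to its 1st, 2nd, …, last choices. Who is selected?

Apollo

Borda scores:
  Granite: 13·1 + 4·2 + 10·1 + 8·1 + 9·1 + 4 = 52
  Beacon: 13·2 + 4·4 + 10·2 + 8·4 + 9·0 + 2 = 96
  Apollo: 13·3 + 4·3 + 10·4 + 8·3 + 9·3 + 3 = 145
  Lumen: 13·4 + 4·1 + 10·0 + 8·2 + 9·2 + 1 = 91
  Juno: 13·0 + 4·0 + 10·3 + 8·0 + 9·4 + 0 = 66
Apollo has the highest total.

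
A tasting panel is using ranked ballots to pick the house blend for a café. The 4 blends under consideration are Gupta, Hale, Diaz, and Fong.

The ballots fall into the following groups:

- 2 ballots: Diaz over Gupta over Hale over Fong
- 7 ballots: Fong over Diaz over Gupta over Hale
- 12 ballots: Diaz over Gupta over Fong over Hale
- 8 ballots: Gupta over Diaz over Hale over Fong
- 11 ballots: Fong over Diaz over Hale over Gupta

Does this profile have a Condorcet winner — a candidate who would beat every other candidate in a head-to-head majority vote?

Yes

Head-to-head results (40 voters total):
Gupta vs Hale: Gupta wins 29–11.
Gupta vs Diaz: Diaz wins 32–8.
Gupta vs Fong: Gupta wins 22–18.
Hale vs Diaz: Diaz wins 40–0.
Hale vs Fong: Fong wins 30–10.
Diaz vs Fong: Diaz wins 22–18.
Diaz beats each rival — Gupta (32–8), Hale (40–0), Fong (22–18) — so Diaz is the Condorcet winner.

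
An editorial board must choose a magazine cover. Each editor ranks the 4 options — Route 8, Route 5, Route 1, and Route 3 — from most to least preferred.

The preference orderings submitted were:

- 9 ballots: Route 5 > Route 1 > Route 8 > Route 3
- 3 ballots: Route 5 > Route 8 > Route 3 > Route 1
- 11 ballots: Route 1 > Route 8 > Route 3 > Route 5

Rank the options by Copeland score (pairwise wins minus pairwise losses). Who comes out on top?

Route 5

Pairwise results:
  Route 8 vs Route 5: Route 5 wins 12–11.
  Route 8 vs Route 1: Route 1 wins 20–3.
  Route 8 vs Route 3: Route 8 wins 23–0.
  Route 5 vs Route 1: Route 5 wins 12–11.
  Route 5 vs Route 3: Route 5 wins 12–11.
  Route 1 vs Route 3: Route 1 wins 20–3.
Copeland scores (wins − losses):
  Route 8: 1 − 2 = -1
  Route 5: 3 − 0 = 3
  Route 1: 2 − 1 = 1
  Route 3: 0 − 3 = -3
Route 5 has the best Copeland score.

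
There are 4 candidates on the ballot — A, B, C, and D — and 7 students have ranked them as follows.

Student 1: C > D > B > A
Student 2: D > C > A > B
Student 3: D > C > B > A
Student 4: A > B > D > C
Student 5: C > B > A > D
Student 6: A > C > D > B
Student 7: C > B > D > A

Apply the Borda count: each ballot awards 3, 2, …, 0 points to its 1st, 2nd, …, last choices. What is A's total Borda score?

Borda scores:
  A: 0 + 1 + 0 + 3 + 1 + 3 + 0 = 8
  B: 1 + 0 + 1 + 2 + 2 + 0 + 2 = 8
  C: 3 + 2 + 2 + 0 + 3 + 2 + 3 = 15
  D: 2 + 3 + 3 + 1 + 0 + 1 + 1 = 11

8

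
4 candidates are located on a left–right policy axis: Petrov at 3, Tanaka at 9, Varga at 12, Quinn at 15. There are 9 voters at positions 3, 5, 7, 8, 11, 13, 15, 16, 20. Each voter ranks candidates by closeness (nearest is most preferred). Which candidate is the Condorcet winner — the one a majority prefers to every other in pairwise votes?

With single-peaked preferences on a line, the Condorcet winner is the candidate closest to the median voter.
The median voter (position 11) is closest to Varga at 12.
Check: Varga vs Tanaka — voters closer to Varga: 5 of 9.

Varga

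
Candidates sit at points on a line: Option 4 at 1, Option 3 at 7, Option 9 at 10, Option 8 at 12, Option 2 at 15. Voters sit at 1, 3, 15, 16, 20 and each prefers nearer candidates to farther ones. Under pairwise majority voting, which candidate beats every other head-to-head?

Option 2

With single-peaked preferences on a line, the Condorcet winner is the candidate closest to the median voter.
The median voter (position 15) is closest to Option 2 at 15.
Check: Option 2 vs Option 3 — voters closer to Option 2: 3 of 5.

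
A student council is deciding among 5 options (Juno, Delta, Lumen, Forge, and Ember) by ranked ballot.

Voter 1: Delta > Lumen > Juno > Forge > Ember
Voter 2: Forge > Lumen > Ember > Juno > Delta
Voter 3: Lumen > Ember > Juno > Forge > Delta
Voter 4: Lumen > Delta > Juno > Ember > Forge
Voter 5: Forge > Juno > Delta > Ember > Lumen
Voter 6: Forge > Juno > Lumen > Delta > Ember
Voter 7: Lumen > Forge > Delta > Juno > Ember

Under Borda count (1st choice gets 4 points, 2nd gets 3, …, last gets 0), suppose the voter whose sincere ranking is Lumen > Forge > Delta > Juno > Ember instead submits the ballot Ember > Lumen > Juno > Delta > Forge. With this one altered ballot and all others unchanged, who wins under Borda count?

Borda totals with the altered ballot: Juno 15, Delta 11, Lumen 19, Forge 14, Ember 11.
The winner is unchanged: still Lumen.

Lumen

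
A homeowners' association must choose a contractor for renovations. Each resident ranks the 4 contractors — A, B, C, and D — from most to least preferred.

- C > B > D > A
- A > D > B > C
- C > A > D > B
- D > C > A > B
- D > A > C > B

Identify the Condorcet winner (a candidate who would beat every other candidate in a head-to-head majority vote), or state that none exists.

Head-to-head results (5 voters total):
A vs B: A wins 4–1.
A vs C: C wins 3–2.
A vs D: D wins 3–2.
B vs C: C wins 4–1.
B vs D: D wins 4–1.
C vs D: D wins 3–2.
D beats each rival — A (3–2), B (4–1), C (3–2) — so D is the Condorcet winner.

D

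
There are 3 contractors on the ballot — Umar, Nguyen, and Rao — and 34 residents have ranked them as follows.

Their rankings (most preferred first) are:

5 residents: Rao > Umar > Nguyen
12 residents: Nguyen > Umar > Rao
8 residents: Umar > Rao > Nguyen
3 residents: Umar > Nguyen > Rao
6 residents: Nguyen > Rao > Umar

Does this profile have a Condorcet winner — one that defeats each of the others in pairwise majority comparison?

Yes

Head-to-head results (34 voters total):
Umar vs Nguyen: Nguyen wins 18–16.
Umar vs Rao: Umar wins 23–11.
Nguyen vs Rao: Nguyen wins 21–13.
Nguyen beats each rival — Umar (18–16), Rao (21–13) — so Nguyen is the Condorcet winner.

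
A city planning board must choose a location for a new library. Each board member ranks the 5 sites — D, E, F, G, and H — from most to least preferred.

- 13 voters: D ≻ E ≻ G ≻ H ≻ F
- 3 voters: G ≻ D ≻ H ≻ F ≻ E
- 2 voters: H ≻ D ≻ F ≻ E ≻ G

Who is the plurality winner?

D

First-place vote totals:
  D: 13
  E: 0
  F: 0
  G: 3
  H: 2
D has the most first-place votes.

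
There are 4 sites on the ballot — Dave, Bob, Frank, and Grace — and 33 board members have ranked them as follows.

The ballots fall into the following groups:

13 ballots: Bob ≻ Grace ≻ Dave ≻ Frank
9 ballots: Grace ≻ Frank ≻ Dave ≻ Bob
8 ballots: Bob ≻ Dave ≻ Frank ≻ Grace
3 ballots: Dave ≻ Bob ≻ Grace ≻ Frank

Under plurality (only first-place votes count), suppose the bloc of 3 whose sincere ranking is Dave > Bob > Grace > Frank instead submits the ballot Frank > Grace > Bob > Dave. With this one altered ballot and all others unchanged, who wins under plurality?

First-place totals with the altered ballot: Dave 0, Bob 21, Frank 3, Grace 9.
The winner is unchanged: still Bob.

Bob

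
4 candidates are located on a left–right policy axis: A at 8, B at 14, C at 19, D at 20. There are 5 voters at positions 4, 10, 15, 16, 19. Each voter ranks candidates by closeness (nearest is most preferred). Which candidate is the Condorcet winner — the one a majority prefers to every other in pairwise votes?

B

With single-peaked preferences on a line, the Condorcet winner is the candidate closest to the median voter.
The median voter (position 15) is closest to B at 14.
Check: B vs C — voters closer to B: 4 of 5.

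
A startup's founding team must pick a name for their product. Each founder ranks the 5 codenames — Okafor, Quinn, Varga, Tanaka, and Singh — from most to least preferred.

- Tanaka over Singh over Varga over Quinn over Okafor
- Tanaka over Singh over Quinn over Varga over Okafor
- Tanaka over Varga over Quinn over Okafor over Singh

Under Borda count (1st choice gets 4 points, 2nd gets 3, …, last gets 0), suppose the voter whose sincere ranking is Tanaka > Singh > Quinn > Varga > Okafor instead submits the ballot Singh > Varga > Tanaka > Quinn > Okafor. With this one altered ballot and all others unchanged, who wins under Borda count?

Borda totals with the altered ballot: Okafor 1, Quinn 4, Varga 8, Tanaka 10, Singh 7.
The winner is unchanged: still Tanaka.

Tanaka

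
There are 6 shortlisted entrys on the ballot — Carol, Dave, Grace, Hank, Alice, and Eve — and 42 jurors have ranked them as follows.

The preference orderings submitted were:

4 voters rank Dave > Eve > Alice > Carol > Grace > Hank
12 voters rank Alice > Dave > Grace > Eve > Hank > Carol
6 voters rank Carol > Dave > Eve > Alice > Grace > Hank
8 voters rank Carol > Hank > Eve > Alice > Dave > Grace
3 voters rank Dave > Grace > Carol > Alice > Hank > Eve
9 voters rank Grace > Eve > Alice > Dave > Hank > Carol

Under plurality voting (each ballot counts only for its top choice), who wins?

Carol

First-place vote totals:
  Carol: 14
  Dave: 7
  Grace: 9
  Hank: 0
  Alice: 12
  Eve: 0
Carol has the most first-place votes.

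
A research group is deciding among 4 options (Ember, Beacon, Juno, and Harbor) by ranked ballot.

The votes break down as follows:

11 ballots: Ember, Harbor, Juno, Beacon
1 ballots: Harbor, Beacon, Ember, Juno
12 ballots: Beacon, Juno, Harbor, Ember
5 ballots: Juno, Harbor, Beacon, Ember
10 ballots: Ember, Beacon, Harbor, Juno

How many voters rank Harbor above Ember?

Ballots ranking Harbor above Ember: 1+12+5 = 18.
Ballots ranking Ember above Harbor: 11+10 = 21.
So 18 of 39 voters prefer Harbor to Ember.

18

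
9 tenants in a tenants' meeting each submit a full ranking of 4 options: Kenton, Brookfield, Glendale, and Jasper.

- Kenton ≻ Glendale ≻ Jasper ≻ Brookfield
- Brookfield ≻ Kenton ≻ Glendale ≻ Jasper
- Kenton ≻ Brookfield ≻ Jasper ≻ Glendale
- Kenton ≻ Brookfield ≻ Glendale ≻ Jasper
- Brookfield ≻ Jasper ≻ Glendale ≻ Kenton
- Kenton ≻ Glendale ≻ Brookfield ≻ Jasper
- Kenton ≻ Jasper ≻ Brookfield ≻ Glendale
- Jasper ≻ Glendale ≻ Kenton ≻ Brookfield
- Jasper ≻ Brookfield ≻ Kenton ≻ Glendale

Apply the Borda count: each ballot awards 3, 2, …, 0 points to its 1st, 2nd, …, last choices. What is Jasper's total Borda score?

12

Borda scores:
  Kenton: 3 + 2 + 3 + 3 + 0 + 3 + 3 + 1 + 1 = 19
  Brookfield: 0 + 3 + 2 + 2 + 3 + 1 + 1 + 0 + 2 = 14
  Glendale: 2 + 1 + 0 + 1 + 1 + 2 + 0 + 2 + 0 = 9
  Jasper: 1 + 0 + 1 + 0 + 2 + 0 + 2 + 3 + 3 = 12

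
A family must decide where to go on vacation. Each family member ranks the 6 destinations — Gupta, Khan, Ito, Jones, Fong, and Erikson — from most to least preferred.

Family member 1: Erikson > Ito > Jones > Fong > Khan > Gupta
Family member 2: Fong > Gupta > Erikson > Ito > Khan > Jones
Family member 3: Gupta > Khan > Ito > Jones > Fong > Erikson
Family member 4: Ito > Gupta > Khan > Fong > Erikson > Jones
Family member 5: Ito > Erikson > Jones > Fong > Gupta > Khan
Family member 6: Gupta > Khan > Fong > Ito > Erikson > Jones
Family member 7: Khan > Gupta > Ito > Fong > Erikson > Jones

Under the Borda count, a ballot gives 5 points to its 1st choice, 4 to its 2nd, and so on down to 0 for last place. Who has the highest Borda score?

Ito

Borda scores:
  Gupta: 0 + 4 + 5 + 4 + 1 + 5 + 4 = 23
  Khan: 1 + 1 + 4 + 3 + 0 + 4 + 5 = 18
  Ito: 4 + 2 + 3 + 5 + 5 + 2 + 3 = 24
  Jones: 3 + 0 + 2 + 0 + 3 + 0 + 0 = 8
  Fong: 2 + 5 + 1 + 2 + 2 + 3 + 2 = 17
  Erikson: 5 + 3 + 0 + 1 + 4 + 1 + 1 = 15
Ito has the highest total.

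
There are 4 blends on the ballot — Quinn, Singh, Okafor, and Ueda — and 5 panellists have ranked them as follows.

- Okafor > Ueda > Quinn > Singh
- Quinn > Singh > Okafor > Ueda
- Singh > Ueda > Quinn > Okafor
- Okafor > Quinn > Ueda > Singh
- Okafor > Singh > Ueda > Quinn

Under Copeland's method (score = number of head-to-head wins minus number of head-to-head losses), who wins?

Okafor

Pairwise results:
  Quinn vs Singh: Quinn wins 3–2.
  Quinn vs Okafor: Okafor wins 3–2.
  Quinn vs Ueda: Ueda wins 3–2.
  Singh vs Okafor: Okafor wins 3–2.
  Singh vs Ueda: Singh wins 3–2.
  Okafor vs Ueda: Okafor wins 4–1.
Copeland scores (wins − losses):
  Quinn: 1 − 2 = -1
  Singh: 1 − 2 = -1
  Okafor: 3 − 0 = 3
  Ueda: 1 − 2 = -1
Okafor has the best Copeland score.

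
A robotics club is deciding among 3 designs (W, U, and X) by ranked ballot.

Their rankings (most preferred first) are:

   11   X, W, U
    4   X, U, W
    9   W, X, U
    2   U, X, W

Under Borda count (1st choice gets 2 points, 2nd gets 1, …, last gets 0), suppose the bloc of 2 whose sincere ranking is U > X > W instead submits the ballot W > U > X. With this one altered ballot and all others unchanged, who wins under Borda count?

X

Borda totals with the altered ballot: W 33, U 6, X 39.
The winner is unchanged: still X.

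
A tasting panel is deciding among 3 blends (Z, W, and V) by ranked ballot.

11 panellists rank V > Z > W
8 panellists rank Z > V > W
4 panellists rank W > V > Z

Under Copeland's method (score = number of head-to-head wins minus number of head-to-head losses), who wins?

Pairwise results:
  Z vs W: Z wins 19–4.
  Z vs V: V wins 15–8.
  W vs V: V wins 19–4.
Copeland scores (wins − losses):
  Z: 1 − 1 = 0
  W: 0 − 2 = -2
  V: 2 − 0 = 2
V has the best Copeland score.

V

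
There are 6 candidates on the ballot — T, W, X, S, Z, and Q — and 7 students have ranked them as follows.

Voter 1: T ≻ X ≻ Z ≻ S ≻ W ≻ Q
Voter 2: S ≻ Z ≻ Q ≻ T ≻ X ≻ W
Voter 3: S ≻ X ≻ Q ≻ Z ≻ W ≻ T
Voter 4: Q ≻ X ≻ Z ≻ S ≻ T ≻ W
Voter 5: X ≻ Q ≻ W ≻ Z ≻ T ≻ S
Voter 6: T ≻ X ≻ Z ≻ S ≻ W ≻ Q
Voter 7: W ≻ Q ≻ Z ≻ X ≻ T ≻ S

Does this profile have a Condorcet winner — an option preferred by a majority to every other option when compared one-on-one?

Yes

Head-to-head results (7 voters total):
T vs W: T wins 4–3.
T vs X: X wins 4–3.
T vs S: T wins 4–3.
T vs Z: Z wins 5–2.
T vs Q: Q wins 5–2.
W vs X: X wins 6–1.
W vs S: S wins 5–2.
W vs Z: Z wins 5–2.
W vs Q: Q wins 4–3.
X vs S: X wins 5–2.
X vs Z: X wins 5–2.
X vs Q: X wins 4–3.
S vs Z: Z wins 5–2.
S vs Q: S wins 4–3.
Z vs Q: Q wins 4–3.
X beats each rival — T (4–3), W (6–1), S (5–2), Z (5–2), Q (4–3) — so X is the Condorcet winner.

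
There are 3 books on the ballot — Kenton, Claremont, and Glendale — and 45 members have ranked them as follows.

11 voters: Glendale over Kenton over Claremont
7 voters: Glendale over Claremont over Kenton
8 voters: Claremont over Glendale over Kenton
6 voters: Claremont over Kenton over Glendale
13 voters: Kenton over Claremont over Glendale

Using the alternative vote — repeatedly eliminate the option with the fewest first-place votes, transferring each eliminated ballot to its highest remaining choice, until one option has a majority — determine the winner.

Round 1: Glendale 18, Claremont 14, Kenton 13. Kenton has the fewest and is eliminated.
Round 2: Claremont 27, Glendale 18. Claremont has a majority.

Claremont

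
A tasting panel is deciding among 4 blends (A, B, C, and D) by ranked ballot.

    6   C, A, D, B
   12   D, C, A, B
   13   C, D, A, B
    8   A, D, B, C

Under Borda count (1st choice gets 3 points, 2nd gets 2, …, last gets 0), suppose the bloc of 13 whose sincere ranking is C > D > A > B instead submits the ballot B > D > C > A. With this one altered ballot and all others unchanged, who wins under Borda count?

Borda totals with the altered ballot: A 48, B 47, C 55, D 84.
The winner is unchanged: still D.

D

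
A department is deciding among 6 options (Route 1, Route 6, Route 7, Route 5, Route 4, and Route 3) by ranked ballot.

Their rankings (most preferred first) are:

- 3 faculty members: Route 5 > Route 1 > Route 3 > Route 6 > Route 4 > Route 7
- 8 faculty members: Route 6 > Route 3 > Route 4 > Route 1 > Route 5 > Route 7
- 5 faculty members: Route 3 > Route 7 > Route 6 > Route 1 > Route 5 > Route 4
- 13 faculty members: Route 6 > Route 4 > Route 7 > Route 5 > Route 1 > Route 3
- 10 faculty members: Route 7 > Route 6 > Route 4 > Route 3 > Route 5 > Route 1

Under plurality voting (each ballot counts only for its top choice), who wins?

Route 6

First-place vote totals:
  Route 1: 0
  Route 6: 21
  Route 7: 10
  Route 5: 3
  Route 4: 0
  Route 3: 5
Route 6 has the most first-place votes.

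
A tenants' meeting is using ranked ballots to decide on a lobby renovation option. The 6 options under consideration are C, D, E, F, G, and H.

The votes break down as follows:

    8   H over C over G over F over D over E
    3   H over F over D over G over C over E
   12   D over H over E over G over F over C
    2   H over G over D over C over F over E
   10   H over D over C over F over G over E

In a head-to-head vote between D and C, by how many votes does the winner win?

19

Ballots ranking D above C: 3+12+2+10 = 27.
Ballots ranking C above D: 8.
D wins 27–8, a margin of 19.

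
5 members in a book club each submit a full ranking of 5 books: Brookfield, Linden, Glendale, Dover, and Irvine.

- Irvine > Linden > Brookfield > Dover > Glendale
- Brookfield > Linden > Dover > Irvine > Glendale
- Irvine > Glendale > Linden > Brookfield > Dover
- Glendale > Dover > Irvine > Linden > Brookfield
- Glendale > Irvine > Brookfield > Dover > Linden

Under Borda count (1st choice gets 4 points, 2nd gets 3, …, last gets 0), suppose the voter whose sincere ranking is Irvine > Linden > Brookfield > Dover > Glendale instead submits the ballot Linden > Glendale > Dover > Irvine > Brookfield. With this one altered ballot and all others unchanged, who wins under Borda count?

Glendale

Borda totals with the altered ballot: Brookfield 7, Linden 10, Glendale 14, Dover 8, Irvine 11.
The switch changes the winner from Irvine to Glendale.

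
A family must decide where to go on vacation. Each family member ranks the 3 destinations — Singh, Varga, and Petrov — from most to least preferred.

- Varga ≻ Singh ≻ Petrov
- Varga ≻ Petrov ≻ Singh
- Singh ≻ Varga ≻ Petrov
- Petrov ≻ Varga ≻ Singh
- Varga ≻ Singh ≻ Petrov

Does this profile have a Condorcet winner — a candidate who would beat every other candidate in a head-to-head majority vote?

Head-to-head results (5 voters total):
Singh vs Varga: Varga wins 4–1.
Singh vs Petrov: Singh wins 3–2.
Varga vs Petrov: Varga wins 4–1.
Varga beats each rival — Singh (4–1), Petrov (4–1) — so Varga is the Condorcet winner.

Yes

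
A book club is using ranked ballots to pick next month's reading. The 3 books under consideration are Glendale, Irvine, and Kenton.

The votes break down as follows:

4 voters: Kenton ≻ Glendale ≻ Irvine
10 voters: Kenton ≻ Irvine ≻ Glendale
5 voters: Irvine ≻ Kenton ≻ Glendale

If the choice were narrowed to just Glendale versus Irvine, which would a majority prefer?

Irvine

Ballots ranking Glendale above Irvine: 4.
Ballots ranking Irvine above Glendale: 10+5 = 15.
Irvine wins the head-to-head, 15–4.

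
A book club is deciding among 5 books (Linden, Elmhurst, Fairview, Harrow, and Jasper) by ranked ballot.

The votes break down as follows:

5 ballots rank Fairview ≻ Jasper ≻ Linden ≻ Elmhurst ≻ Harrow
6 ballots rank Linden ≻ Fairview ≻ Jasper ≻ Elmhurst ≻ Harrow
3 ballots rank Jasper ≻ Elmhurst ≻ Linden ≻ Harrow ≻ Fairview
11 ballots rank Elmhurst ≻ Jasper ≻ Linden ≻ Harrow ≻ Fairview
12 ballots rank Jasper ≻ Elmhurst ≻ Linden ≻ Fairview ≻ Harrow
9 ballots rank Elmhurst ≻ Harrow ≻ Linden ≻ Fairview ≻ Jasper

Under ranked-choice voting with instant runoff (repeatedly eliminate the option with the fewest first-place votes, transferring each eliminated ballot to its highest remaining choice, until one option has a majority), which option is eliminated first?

Harrow

Round 1: Elmhurst 20, Jasper 15, Linden 6, Fairview 5, Harrow 0. Harrow has the fewest and is eliminated.
Round 2: Elmhurst 20, Jasper 15, Linden 6, Fairview 5. Fairview has the fewest and is eliminated.
Round 3: Elmhurst 20, Jasper 20, Linden 6. Linden has the fewest and is eliminated.
Round 4: Jasper 26, Elmhurst 20. Jasper has a majority.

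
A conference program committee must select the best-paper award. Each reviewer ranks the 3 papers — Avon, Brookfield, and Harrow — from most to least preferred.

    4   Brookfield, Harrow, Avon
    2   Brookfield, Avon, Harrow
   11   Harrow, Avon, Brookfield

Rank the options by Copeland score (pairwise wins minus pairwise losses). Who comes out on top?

Pairwise results:
  Avon vs Brookfield: Avon wins 11–6.
  Avon vs Harrow: Harrow wins 15–2.
  Brookfield vs Harrow: Harrow wins 11–6.
Copeland scores (wins − losses):
  Avon: 1 − 1 = 0
  Brookfield: 0 − 2 = -2
  Harrow: 2 − 0 = 2
Harrow has the best Copeland score.

Harrow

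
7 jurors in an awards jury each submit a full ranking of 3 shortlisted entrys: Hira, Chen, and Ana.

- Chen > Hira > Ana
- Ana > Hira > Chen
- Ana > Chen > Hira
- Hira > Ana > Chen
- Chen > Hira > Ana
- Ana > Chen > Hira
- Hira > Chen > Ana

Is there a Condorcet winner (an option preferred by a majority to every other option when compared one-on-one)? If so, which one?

Head-to-head results (7 voters total):
Hira vs Chen: Chen wins 4–3.
Hira vs Ana: Hira wins 4–3.
Chen vs Ana: Ana wins 4–3.
No candidate beats all others: Hira beats Ana beats Chen beats Hira, a majority cycle.

None — there is no Condorcet winner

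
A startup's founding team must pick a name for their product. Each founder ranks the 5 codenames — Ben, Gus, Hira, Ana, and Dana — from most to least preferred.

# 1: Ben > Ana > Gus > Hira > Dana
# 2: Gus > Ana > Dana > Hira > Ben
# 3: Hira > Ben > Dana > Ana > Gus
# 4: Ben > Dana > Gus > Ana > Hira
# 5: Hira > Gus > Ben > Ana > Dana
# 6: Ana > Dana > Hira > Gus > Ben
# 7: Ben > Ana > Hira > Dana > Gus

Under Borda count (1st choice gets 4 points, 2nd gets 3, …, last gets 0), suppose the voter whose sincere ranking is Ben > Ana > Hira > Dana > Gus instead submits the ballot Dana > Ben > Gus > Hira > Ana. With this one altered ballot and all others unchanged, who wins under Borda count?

Borda totals with the altered ballot: Ben 16, Gus 14, Hira 13, Ana 13, Dana 14.
The winner is unchanged: still Ben.

Ben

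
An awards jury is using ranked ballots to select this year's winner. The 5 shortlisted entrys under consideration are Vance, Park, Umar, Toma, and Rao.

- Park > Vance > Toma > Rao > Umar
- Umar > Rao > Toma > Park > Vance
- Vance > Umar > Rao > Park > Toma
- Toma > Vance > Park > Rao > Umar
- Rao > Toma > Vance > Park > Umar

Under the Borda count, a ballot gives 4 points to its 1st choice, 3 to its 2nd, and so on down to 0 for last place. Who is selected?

Borda scores:
  Vance: 3 + 0 + 4 + 3 + 2 = 12
  Park: 4 + 1 + 1 + 2 + 1 = 9
  Umar: 0 + 4 + 3 + 0 + 0 = 7
  Toma: 2 + 2 + 0 + 4 + 3 = 11
  Rao: 1 + 3 + 2 + 1 + 4 = 11
Vance has the highest total.

Vance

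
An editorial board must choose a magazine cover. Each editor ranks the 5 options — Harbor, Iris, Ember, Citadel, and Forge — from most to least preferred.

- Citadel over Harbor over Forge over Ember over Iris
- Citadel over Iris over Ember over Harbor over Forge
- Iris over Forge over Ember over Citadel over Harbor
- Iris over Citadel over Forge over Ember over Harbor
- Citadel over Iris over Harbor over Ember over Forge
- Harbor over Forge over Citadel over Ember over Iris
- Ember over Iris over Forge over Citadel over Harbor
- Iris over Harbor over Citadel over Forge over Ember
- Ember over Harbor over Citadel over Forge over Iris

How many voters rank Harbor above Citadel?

Ballots ranking Harbor above Citadel: 3.
Ballots ranking Citadel above Harbor: 6.
So 3 of 9 voters prefer Harbor to Citadel.

3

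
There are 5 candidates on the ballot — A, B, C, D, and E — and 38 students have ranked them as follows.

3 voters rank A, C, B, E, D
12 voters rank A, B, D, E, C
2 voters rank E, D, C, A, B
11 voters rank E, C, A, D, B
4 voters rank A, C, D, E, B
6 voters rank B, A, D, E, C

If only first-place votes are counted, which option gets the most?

First-place vote totals:
  A: 19
  B: 6
  C: 0
  D: 0
  E: 13
A has the most first-place votes.

A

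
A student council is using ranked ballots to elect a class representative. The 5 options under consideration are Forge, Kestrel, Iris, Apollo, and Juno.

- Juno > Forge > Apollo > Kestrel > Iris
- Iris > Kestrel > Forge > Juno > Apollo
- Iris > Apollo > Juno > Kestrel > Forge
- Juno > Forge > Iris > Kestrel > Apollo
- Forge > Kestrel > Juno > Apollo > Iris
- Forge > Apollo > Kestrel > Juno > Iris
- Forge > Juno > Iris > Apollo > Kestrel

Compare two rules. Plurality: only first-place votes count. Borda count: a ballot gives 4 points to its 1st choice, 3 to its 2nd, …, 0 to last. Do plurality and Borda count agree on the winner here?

Yes

Plurality first-place counts: Forge 3, Kestrel 0, Iris 2, Apollo 0, Juno 2 → Forge.
Borda totals: Forge 20, Kestrel 11, Iris 12, Apollo 10, Juno 17 → Forge.
The two rules agree on Forge.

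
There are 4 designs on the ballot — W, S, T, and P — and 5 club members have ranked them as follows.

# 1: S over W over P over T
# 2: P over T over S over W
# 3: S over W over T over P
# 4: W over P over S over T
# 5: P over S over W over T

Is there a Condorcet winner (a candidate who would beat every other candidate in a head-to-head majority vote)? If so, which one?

No Condorcet winner

Head-to-head results (5 voters total):
W vs S: S wins 4–1.
W vs T: W wins 4–1.
W vs P: W wins 3–2.
S vs T: S wins 4–1.
S vs P: P wins 3–2.
T vs P: P wins 4–1.
No candidate beats all others: W beats P beats S beats W, a majority cycle.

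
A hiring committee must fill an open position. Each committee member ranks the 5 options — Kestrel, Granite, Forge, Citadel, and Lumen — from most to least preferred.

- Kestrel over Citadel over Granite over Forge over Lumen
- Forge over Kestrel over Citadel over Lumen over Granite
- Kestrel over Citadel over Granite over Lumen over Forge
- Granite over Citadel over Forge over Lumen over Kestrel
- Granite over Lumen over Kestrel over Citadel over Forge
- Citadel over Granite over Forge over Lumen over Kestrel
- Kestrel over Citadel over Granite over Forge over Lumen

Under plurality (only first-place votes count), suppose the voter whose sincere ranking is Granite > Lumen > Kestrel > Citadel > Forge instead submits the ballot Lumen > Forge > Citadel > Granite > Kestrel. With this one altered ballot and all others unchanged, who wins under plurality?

First-place totals with the altered ballot: Kestrel 3, Granite 1, Forge 1, Citadel 1, Lumen 1.
The winner is unchanged: still Kestrel.

Kestrel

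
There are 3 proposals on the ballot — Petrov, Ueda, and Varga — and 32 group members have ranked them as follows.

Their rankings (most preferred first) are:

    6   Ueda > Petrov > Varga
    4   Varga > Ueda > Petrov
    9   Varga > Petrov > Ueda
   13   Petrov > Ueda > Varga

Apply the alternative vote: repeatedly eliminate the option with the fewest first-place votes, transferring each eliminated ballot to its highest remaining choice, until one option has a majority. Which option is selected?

Round 1: Petrov 13, Varga 13, Ueda 6. Ueda has the fewest and is eliminated.
Round 2: Petrov 19, Varga 13. Petrov has a majority.

Petrov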